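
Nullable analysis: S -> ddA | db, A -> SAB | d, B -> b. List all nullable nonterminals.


A nonterminal is nullable iff some alternative derives ε (directly, or every symbol in it is nullable)
Nullable: {}


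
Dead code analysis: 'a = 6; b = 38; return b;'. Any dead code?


a is assigned but never read
Dead: 'a = 6'


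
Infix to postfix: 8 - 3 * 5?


* has higher precedence, evaluate 3*5 first
Postfix: 8 3 5 * -


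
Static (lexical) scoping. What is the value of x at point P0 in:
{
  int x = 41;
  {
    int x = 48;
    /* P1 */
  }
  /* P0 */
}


x declared in the same block as P0
x = 41


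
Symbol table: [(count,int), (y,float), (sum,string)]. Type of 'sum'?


Lookup 'sum' → type string


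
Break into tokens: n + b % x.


Scan left to right, longest-match per lexeme
Tokens: ID(n), OP(+), ID(b), OP(%), ID(x)


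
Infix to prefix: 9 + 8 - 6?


left-to-right (same/higher precedence on left): tree is (- (+ 9 8) 6)
Prefix: - + 9 8 6


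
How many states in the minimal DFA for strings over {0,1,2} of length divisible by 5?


Track length mod 5: states 0..4, accept at 0
Minimal DFA: 5 states


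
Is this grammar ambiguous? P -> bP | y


right-linear, alternatives start with distinct terminals 'b' vs 'y': unique leftmost derivation
Unambiguous


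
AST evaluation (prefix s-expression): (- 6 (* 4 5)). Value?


Evaluate inner: (* 4 5) = 20
Evaluate root: (- 6 20) = -14
Result: -14


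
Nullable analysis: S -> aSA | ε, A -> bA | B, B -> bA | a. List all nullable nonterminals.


A nonterminal is nullable iff some alternative derives ε (directly, or every symbol in it is nullable)
Nullable: {S}


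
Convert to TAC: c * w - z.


Break into single-operator statements:
t1 = c * w
t2 = t1 - z


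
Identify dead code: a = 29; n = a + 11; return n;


a is read by n's definition; n is returned
No dead code


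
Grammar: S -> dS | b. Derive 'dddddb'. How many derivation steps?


Derivation: S => dS => ddS => dddS => ddddS => dddddS => dddddb
Steps: 6


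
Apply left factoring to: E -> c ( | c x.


Common prefix: 'c'
Factored: E -> c E', E' -> ( | x


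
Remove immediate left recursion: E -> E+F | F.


Left-recursive alternatives: E+F; non-recursive: F
Introduce E': E -> FE', E' -> +FE' | ε


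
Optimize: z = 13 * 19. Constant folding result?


13 * 19 = 247 at compile time
Optimized: z = 247


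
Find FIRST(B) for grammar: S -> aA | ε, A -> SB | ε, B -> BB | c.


Per alternative of B: FIRST(BB) = {c}; FIRST(c) = {c}
FIRST(B) = {c}


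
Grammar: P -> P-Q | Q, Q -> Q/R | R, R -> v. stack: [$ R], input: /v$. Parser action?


'R' (not preceded by Q/) is the handle for Q -> R
Action: reduce (Q -> R)


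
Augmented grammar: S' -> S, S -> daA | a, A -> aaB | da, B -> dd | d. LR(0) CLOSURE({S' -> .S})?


Start: S' -> .S
For each item with dot before a nonterminal B, add B -> .γ for every B-production
Closure: [S' -> .S, S -> .daA, S -> .a]


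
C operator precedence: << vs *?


'*' is multiplicative (level 10); '<<' is shift (level 8)
Higher level binds tighter
'*' has higher precedence than '<<'


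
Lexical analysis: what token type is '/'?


Pattern: operator symbol
Type: OPERATOR


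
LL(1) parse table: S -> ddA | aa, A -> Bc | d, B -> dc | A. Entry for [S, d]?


For [S, d]: 'd' ∈ FIRST(ddA)
Entry: S -> ddA


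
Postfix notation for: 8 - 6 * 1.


* has higher precedence, evaluate 6*1 first
Postfix: 8 6 1 * -


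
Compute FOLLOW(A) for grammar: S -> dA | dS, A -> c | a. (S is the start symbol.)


$ ∈ FOLLOW(S). For each A -> αBβ: add FIRST(β)\{ε} to FOLLOW(B); if β nullable, add FOLLOW(A).
FOLLOW(A) = {$}


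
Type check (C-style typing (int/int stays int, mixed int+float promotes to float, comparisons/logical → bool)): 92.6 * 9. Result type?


Operand types: float * int
Rule: mixed int/float promotes to float; int/int stays int
Result type: float


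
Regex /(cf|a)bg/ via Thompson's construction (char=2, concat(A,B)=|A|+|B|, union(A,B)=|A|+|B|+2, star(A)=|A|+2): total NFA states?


Syntax tree has 5 char leaf(s), 1 union(s), 0 star(s)
chars contribute 5×2 = 10; each union adds +2; each star adds +2
Total: 10 + 2 + 0 = 12 states


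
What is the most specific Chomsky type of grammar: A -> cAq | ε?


Single nonterminal LHS, but c^n q^n is not regular
Classification: Type 2 (Context-Free)


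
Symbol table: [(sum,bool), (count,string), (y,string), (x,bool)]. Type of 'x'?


Lookup 'x' → type bool


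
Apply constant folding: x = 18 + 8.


18 + 8 = 26 at compile time
Optimized: x = 26


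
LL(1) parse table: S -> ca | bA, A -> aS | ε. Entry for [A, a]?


For [A, a]: 'a' ∈ FIRST(aS)
Entry: A -> aS


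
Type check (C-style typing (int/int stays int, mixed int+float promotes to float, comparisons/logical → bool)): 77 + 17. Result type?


Operand types: int + int
Rule: mixed int/float promotes to float; int/int stays int
Result type: int


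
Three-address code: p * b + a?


Break into single-operator statements:
t1 = p * b
t2 = t1 + a


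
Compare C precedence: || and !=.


'!=' is equality (level 6); '||' is logical OR (level 1)
Higher level binds tighter
'!=' has higher precedence than '||'


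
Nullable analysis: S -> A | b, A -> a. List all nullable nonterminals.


A nonterminal is nullable iff some alternative derives ε (directly, or every symbol in it is nullable)
Nullable: {}


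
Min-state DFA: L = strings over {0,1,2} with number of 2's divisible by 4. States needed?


Track (count of 2) mod 4: states 0..3, accept at 0
Minimal DFA: 4 states


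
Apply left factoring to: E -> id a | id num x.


Common prefix: 'id'
Factored: E -> id E', E' -> a | num x


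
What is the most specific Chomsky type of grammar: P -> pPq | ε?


Single nonterminal LHS, but p^n q^n is not regular
Classification: Type 2 (Context-Free)


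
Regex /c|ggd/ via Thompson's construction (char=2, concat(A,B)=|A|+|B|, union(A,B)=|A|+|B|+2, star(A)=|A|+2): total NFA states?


Syntax tree has 4 char leaf(s), 1 union(s), 0 star(s)
chars contribute 4×2 = 8; each union adds +2; each star adds +2
Total: 8 + 2 + 0 = 10 states


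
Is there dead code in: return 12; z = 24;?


statement follows a return and is unreachable
Dead: 'z = 24'


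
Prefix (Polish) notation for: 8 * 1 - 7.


left-to-right (same/higher precedence on left): tree is (- (* 8 1) 7)
Prefix: - * 8 1 7


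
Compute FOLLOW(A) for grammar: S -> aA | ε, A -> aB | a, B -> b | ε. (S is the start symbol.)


$ ∈ FOLLOW(S). For each A -> αBβ: add FIRST(β)\{ε} to FOLLOW(B); if β nullable, add FOLLOW(A).
FOLLOW(A) = {$}


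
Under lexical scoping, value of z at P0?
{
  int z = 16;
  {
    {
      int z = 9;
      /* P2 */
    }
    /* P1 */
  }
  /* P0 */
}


z declared in the same block as P0
z = 16


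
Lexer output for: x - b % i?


Scan left to right, longest-match per lexeme
Tokens: ID(x), OP(-), ID(b), OP(%), ID(i)


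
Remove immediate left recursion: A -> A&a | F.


Left-recursive alternatives: A&a; non-recursive: F
Introduce A': A -> FA', A' -> &aA' | ε


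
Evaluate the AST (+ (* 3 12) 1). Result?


Evaluate inner: (* 3 12) = 36
Evaluate root: (+ 36 1) = 37
Result: 37


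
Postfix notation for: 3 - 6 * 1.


* has higher precedence, evaluate 6*1 first
Postfix: 3 6 1 * -


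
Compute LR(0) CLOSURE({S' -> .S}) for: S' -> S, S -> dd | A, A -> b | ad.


Start: S' -> .S
For each item with dot before a nonterminal B, add B -> .γ for every B-production
Closure: [S' -> .S, S -> .dd, S -> .A, A -> .b, A -> .ad]


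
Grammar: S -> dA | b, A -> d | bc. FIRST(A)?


Per alternative of A: FIRST(d) = {d}; FIRST(bc) = {b}
FIRST(A) = {b, d}


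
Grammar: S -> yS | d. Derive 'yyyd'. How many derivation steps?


Derivation: S => yS => yyS => yyyS => yyyd
Steps: 4


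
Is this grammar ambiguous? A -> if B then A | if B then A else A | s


dangling else: 'if B then if B then s else s' parses two ways
Ambiguous


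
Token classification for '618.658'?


Pattern: digits with a decimal point
Type: FLOAT_LITERAL


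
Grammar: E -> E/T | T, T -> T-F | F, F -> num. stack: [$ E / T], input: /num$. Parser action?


handle 'E/T' on top; lookahead ∈ FOLLOW(E) = {/, $}
Action: reduce (E -> E/T)


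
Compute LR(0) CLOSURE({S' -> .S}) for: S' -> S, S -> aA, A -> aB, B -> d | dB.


Start: S' -> .S
For each item with dot before a nonterminal B, add B -> .γ for every B-production
Closure: [S' -> .S, S -> .aA]


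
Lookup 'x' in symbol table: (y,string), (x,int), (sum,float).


Lookup 'x' → type int


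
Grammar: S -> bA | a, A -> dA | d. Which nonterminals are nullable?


A nonterminal is nullable iff some alternative derives ε (directly, or every symbol in it is nullable)
Nullable: {}


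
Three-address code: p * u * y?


Break into single-operator statements:
t1 = p * u
t2 = t1 * y


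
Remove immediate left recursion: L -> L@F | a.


Left-recursive alternatives: L@F; non-recursive: a
Introduce L': L -> aL', L' -> @FL' | ε


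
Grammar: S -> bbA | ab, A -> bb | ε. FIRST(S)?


Per alternative of S: FIRST(bbA) = {b}; FIRST(ab) = {a}
FIRST(S) = {a, b}


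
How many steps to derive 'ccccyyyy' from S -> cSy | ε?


Derivation: S => cSy => ccSyy => cccSyyy => ccccSyyyy => ccccyyyy
Steps: 5


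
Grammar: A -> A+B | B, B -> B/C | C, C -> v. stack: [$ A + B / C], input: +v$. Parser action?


handle 'B/C' on top
Action: reduce (B -> B/C)


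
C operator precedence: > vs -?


'-' is additive (level 9); '>' is relational (level 7)
Higher level binds tighter
'-' has higher precedence than '>'


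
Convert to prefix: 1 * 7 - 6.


left-to-right (same/higher precedence on left): tree is (- (* 1 7) 6)
Prefix: - * 1 7 6


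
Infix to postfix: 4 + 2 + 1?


Left to right (same or higher precedence on left)
Postfix: 4 2 + 1 +


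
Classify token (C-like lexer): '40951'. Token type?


Pattern: digits only
Type: INTEGER_LITERAL


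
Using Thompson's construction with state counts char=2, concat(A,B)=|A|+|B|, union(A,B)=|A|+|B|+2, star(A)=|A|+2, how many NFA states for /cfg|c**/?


Syntax tree has 4 char leaf(s), 1 union(s), 2 star(s)
chars contribute 4×2 = 8; each union adds +2; each star adds +2
Total: 8 + 2 + 4 = 14 states


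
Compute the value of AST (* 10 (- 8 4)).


Evaluate inner: (- 8 4) = 4
Evaluate root: (* 10 4) = 40
Result: 40


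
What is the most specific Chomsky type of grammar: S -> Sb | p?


Left-linear: every RHS is a terminal or one nonterminal followed by a terminal
Classification: Type 3 (Regular)


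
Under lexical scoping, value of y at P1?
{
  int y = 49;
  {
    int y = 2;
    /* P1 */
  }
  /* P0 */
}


y declared in the same block as P1
y = 2


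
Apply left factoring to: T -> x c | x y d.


Common prefix: 'x'
Factored: T -> x T', T' -> c | y d


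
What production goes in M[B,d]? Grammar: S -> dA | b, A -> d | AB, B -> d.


For [B, d]: 'd' ∈ FIRST(d)
Entry: B -> d


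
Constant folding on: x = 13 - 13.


13 - 13 = 0 at compile time
Optimized: x = 0


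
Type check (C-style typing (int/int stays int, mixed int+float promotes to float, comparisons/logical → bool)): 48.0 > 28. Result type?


Operand types: float > int
Rule: comparison yields bool
Result type: bool


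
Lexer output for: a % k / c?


Scan left to right, longest-match per lexeme
Tokens: ID(a), OP(%), ID(k), OP(/), ID(c)


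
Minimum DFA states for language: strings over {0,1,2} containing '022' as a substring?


KMP-style automaton: 3 progress states + 1 absorbing accept = 4
Minimal DFA: 4 states


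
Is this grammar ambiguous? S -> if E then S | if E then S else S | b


dangling else: 'if E then if E then b else b' parses two ways
Ambiguous


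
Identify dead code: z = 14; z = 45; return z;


first assignment to z is overwritten before any read
Dead: 'z = 14'


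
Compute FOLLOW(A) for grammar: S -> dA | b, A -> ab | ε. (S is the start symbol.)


$ ∈ FOLLOW(S). For each A -> αBβ: add FIRST(β)\{ε} to FOLLOW(B); if β nullable, add FOLLOW(A).
FOLLOW(A) = {$}


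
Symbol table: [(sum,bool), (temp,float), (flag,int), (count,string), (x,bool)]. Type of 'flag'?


Lookup 'flag' → type int


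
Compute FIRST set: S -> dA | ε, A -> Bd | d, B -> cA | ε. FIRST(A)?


Per alternative of A: FIRST(Bd) = {c, d}; FIRST(d) = {d}
FIRST(A) = {c, d}


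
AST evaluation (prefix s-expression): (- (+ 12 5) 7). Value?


Evaluate inner: (+ 12 5) = 17
Evaluate root: (- 17 7) = 10
Result: 10


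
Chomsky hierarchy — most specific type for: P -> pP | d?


Right-linear: every RHS is a terminal or a terminal followed by one nonterminal
Classification: Type 3 (Regular)


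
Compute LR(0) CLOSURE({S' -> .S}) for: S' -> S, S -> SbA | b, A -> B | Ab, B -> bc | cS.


Start: S' -> .S
For each item with dot before a nonterminal B, add B -> .γ for every B-production
Closure: [S' -> .S, S -> .SbA, S -> .b]


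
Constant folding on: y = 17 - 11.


17 - 11 = 6 at compile time
Optimized: y = 6


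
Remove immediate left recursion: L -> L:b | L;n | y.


Left-recursive alternatives: L:b, L;n; non-recursive: y
Introduce L': L -> yL', L' -> :bL' | ;nL' | ε


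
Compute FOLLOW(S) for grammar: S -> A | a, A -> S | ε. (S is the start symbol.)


$ ∈ FOLLOW(S). For each A -> αBβ: add FIRST(β)\{ε} to FOLLOW(B); if β nullable, add FOLLOW(A).
FOLLOW(S) = {$}


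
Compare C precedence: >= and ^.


'>=' is relational (level 7); '^' is bitwise XOR (level 4)
Higher level binds tighter
'>=' has higher precedence than '^'


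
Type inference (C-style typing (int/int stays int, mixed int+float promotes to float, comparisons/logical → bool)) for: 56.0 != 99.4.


Operand types: float != float
Rule: comparison yields bool
Result type: bool


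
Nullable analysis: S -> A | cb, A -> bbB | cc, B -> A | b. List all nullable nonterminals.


A nonterminal is nullable iff some alternative derives ε (directly, or every symbol in it is nullable)
Nullable: {}


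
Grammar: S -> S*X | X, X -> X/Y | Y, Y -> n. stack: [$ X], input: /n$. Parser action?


shift '/' to continue X -> X/Y
Action: shift


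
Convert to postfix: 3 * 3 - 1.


Left to right (same or higher precedence on left)
Postfix: 3 3 * 1 -


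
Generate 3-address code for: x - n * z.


Break into single-operator statements:
t1 = n * z
t2 = x - t1


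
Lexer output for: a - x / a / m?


Scan left to right, longest-match per lexeme
Tokens: ID(a), OP(-), ID(x), OP(/), ID(a), OP(/), ID(m)


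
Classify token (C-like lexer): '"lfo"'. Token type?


Pattern: double-quoted sequence
Type: STRING_LITERAL


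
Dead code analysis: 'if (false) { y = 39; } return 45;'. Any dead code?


condition is constant false, so the whole block is unreachable
Dead: 'if (false) { y = 39; }'


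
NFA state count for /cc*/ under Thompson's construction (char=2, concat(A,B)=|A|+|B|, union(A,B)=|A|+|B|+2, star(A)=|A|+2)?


Syntax tree has 2 char leaf(s), 0 union(s), 1 star(s)
chars contribute 2×2 = 4; each union adds +2; each star adds +2
Total: 4 + 0 + 2 = 6 states


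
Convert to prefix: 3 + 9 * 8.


'*' binds tighter: tree is (+ 3 (* 9 8))
Prefix: + 3 * 9 8


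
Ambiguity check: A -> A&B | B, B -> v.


precedence layered via separate nonterminal B: deterministic
Unambiguous


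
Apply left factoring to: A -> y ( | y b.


Common prefix: 'y'
Factored: A -> y A', A' -> ( | b


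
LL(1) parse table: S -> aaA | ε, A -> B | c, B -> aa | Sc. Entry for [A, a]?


For [A, a]: 'a' ∈ FIRST(B)
Entry: A -> B


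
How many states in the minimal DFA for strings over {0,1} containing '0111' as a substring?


KMP-style automaton: 4 progress states + 1 absorbing accept = 5
Minimal DFA: 5 states


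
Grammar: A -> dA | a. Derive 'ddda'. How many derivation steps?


Derivation: A => dA => ddA => dddA => ddda
Steps: 4


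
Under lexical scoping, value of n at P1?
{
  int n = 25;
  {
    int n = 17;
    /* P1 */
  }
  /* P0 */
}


n declared in the same block as P1
n = 17


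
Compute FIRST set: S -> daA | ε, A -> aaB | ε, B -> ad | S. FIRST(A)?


Per alternative of A: FIRST(aaB) = {a}; FIRST(ε) = {ε}
FIRST(A) = {a, ε}


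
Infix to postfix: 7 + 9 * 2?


* has higher precedence, evaluate 9*2 first
Postfix: 7 9 2 * +


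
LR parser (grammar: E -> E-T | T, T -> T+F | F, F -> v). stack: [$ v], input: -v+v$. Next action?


'v' on top is the handle for F -> v
Action: reduce (F -> v)


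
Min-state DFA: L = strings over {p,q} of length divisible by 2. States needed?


Track length mod 2: states 0..1, accept at 0
Minimal DFA: 2 states


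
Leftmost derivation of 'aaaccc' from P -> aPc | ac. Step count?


Derivation: P => aPc => aaPcc => aaaccc
Steps: 3


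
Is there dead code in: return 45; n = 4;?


statement follows a return and is unreachable
Dead: 'n = 4'


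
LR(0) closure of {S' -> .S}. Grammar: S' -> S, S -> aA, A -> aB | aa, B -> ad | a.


Start: S' -> .S
For each item with dot before a nonterminal B, add B -> .γ for every B-production
Closure: [S' -> .S, S -> .aA]


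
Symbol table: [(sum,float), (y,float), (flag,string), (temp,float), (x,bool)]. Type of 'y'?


Lookup 'y' → type float


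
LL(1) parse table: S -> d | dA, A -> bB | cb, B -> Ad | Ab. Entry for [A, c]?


For [A, c]: 'c' ∈ FIRST(cb)
Entry: A -> cb


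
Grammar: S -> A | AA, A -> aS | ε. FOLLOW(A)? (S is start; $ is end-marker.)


$ ∈ FOLLOW(S). For each A -> αBβ: add FIRST(β)\{ε} to FOLLOW(B); if β nullable, add FOLLOW(A).
FOLLOW(A) = {$, a}


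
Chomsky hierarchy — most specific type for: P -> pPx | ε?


Single nonterminal LHS, but p^n x^n is not regular
Classification: Type 2 (Context-Free)


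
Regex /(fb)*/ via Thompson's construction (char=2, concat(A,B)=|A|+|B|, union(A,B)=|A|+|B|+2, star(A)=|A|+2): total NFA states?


Syntax tree has 2 char leaf(s), 0 union(s), 1 star(s)
chars contribute 2×2 = 4; each union adds +2; each star adds +2
Total: 4 + 0 + 2 = 6 states


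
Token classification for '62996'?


Pattern: digits only
Type: INTEGER_LITERAL


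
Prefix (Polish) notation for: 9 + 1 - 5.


left-to-right (same/higher precedence on left): tree is (- (+ 9 1) 5)
Prefix: - + 9 1 5


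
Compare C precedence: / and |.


'/' is multiplicative (level 10); '|' is bitwise OR (level 3)
Higher level binds tighter
'/' has higher precedence than '|'


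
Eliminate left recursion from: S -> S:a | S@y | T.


Left-recursive alternatives: S:a, S@y; non-recursive: T
Introduce S': S -> TS', S' -> :aS' | @yS' | ε


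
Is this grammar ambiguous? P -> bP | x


right-linear, alternatives start with distinct terminals 'b' vs 'x': unique leftmost derivation
Unambiguous


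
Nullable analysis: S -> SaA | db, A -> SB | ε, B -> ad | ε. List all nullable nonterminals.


A nonterminal is nullable iff some alternative derives ε (directly, or every symbol in it is nullable)
Nullable: {A, B}


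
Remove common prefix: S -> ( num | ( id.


Common prefix: '('
Factored: S -> ( S', S' -> num | id


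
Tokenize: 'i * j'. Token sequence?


Scan left to right, longest-match per lexeme
Tokens: ID(i), OP(*), ID(j)


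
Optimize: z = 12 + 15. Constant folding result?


12 + 15 = 27 at compile time
Optimized: z = 27


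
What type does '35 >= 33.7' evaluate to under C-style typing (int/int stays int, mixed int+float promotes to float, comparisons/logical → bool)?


Operand types: int >= float
Rule: comparison yields bool
Result type: bool


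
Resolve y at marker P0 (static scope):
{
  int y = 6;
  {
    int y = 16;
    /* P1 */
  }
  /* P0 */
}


y declared in the same block as P0
y = 6


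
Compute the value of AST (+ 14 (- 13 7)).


Evaluate inner: (- 13 7) = 6
Evaluate root: (+ 14 6) = 20
Result: 20


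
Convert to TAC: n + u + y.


Break into single-operator statements:
t1 = n + u
t2 = t1 + y


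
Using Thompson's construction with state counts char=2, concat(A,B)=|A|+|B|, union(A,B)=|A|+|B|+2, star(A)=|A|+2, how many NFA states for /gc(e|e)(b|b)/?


Syntax tree has 6 char leaf(s), 2 union(s), 0 star(s)
chars contribute 6×2 = 12; each union adds +2; each star adds +2
Total: 12 + 4 + 0 = 16 states


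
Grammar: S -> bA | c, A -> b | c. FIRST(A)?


Per alternative of A: FIRST(b) = {b}; FIRST(c) = {c}
FIRST(A) = {b, c}


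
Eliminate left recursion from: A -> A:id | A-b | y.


Left-recursive alternatives: A:id, A-b; non-recursive: y
Introduce A': A -> yA', A' -> :idA' | -bA' | ε


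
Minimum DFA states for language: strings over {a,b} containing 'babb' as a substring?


KMP-style automaton: 4 progress states + 1 absorbing accept = 5
Minimal DFA: 5 states


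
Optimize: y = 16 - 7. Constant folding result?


16 - 7 = 9 at compile time
Optimized: y = 9


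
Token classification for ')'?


Pattern: delimiter/punctuation
Type: PUNCTUATION


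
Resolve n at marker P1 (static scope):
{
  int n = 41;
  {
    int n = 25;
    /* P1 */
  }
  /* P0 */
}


n declared in the same block as P1
n = 25


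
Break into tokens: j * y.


Scan left to right, longest-match per lexeme
Tokens: ID(j), OP(*), ID(y)


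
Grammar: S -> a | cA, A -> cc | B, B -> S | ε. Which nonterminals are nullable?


A nonterminal is nullable iff some alternative derives ε (directly, or every symbol in it is nullable)
Nullable: {A, B}


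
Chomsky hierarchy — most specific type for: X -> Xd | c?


Left-linear: every RHS is a terminal or one nonterminal followed by a terminal
Classification: Type 3 (Regular)


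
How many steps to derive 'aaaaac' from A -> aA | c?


Derivation: A => aA => aaA => aaaA => aaaaA => aaaaaA => aaaaac
Steps: 6


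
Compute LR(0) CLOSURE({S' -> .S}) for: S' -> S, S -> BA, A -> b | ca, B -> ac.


Start: S' -> .S
For each item with dot before a nonterminal B, add B -> .γ for every B-production
Closure: [S' -> .S, S -> .BA, B -> .ac]


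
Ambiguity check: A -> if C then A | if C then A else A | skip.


dangling else: 'if C then if C then skip else skip' parses two ways
Ambiguous


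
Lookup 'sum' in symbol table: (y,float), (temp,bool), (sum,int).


Lookup 'sum' → type int


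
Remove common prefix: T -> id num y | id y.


Common prefix: 'id'
Factored: T -> id T', T' -> num y | y


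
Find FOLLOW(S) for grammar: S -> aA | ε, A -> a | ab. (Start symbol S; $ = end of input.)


$ ∈ FOLLOW(S). For each A -> αBβ: add FIRST(β)\{ε} to FOLLOW(B); if β nullable, add FOLLOW(A).
FOLLOW(S) = {$}


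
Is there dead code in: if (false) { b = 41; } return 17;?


condition is constant false, so the whole block is unreachable
Dead: 'if (false) { b = 41; }'


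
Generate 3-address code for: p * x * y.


Break into single-operator statements:
t1 = p * x
t2 = t1 * y


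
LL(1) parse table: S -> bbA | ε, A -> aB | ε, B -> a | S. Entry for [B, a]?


For [B, a]: 'a' ∈ FIRST(a)
Entry: B -> a


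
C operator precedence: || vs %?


'%' is multiplicative (level 10); '||' is logical OR (level 1)
Higher level binds tighter
'%' has higher precedence than '||'


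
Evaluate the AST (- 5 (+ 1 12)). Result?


Evaluate inner: (+ 1 12) = 13
Evaluate root: (- 5 13) = -8
Result: -8


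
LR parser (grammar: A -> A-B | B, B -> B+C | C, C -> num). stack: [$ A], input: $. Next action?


start symbol A on stack, input exhausted
Action: accept


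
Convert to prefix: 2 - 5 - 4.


left-to-right (same/higher precedence on left): tree is (- (- 2 5) 4)
Prefix: - - 2 5 4


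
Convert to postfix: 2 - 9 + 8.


Left to right (same or higher precedence on left)
Postfix: 2 9 - 8 +


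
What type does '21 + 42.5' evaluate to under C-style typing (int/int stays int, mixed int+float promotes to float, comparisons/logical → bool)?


Operand types: int + float
Rule: mixed int/float promotes to float; int/int stays int
Result type: float


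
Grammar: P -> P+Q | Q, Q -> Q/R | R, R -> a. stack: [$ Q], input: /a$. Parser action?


shift '/' to continue Q -> Q/R
Action: shift


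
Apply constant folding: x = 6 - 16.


6 - 16 = -10 at compile time
Optimized: x = -10


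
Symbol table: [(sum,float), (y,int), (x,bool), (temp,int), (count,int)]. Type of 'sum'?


Lookup 'sum' → type float


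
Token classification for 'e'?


Pattern: letter/underscore followed by alphanumerics, not a keyword
Type: IDENTIFIER


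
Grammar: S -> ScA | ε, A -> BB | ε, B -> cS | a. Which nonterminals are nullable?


A nonterminal is nullable iff some alternative derives ε (directly, or every symbol in it is nullable)
Nullable: {A, S}


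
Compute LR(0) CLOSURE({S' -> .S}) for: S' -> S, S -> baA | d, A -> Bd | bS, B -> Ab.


Start: S' -> .S
For each item with dot before a nonterminal B, add B -> .γ for every B-production
Closure: [S' -> .S, S -> .baA, S -> .d]


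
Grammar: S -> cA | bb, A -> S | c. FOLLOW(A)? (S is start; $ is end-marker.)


$ ∈ FOLLOW(S). For each A -> αBβ: add FIRST(β)\{ε} to FOLLOW(B); if β nullable, add FOLLOW(A).
FOLLOW(A) = {$}


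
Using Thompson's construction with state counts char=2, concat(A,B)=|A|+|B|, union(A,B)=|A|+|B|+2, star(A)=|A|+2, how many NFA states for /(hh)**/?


Syntax tree has 2 char leaf(s), 0 union(s), 2 star(s)
chars contribute 2×2 = 4; each union adds +2; each star adds +2
Total: 4 + 0 + 4 = 8 states


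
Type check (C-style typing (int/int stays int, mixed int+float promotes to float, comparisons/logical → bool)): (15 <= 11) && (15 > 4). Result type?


Operand types: bool && bool
Rule: logical operators take bool operands and yield bool
Result type: bool


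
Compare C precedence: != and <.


'<' is relational (level 7); '!=' is equality (level 6)
Higher level binds tighter
'<' has higher precedence than '!='


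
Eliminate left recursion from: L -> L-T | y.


Left-recursive alternatives: L-T; non-recursive: y
Introduce L': L -> yL', L' -> -TL' | ε


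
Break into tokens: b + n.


Scan left to right, longest-match per lexeme
Tokens: ID(b), OP(+), ID(n)


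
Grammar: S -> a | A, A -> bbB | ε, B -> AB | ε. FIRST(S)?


Per alternative of S: FIRST(a) = {a}; FIRST(A) = {b, ε}
FIRST(S) = {a, b, ε}


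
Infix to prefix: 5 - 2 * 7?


'*' binds tighter: tree is (- 5 (* 2 7))
Prefix: - 5 * 2 7


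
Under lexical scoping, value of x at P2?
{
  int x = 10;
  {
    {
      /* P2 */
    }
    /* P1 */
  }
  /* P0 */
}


P2's block does not declare x; resolves to the enclosing declaration at depth 0
x = 10


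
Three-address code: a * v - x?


Break into single-operator statements:
t1 = a * v
t2 = t1 - x


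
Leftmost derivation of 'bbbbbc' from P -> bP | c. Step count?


Derivation: P => bP => bbP => bbbP => bbbbP => bbbbbP => bbbbbc
Steps: 6


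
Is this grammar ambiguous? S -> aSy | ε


balanced a^n…y^n: each string has a unique parse
Unambiguous


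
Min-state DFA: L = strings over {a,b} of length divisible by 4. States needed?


Track length mod 4: states 0..3, accept at 0
Minimal DFA: 4 states


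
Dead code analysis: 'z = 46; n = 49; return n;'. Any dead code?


z is assigned but never read
Dead: 'z = 46'


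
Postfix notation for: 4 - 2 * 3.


* has higher precedence, evaluate 2*3 first
Postfix: 4 2 3 * -


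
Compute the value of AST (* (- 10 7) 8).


Evaluate inner: (- 10 7) = 3
Evaluate root: (* 3 8) = 24
Result: 24


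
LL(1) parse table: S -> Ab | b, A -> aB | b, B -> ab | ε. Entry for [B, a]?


For [B, a]: 'a' ∈ FIRST(ab)
Entry: B -> ab


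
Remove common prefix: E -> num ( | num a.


Common prefix: 'num'
Factored: E -> num E', E' -> ( | a


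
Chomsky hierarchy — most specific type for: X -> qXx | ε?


Single nonterminal LHS, but q^n x^n is not regular
Classification: Type 2 (Context-Free)


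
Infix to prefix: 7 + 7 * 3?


'*' binds tighter: tree is (+ 7 (* 7 3))
Prefix: + 7 * 7 3


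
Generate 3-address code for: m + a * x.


Break into single-operator statements:
t1 = a * x
t2 = m + t1


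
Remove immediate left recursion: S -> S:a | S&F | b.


Left-recursive alternatives: S:a, S&F; non-recursive: b
Introduce S': S -> bS', S' -> :aS' | &FS' | ε


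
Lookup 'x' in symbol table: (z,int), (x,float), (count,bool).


Lookup 'x' → type float


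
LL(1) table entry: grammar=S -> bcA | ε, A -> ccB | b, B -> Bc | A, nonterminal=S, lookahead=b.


For [S, b]: 'b' ∈ FIRST(bcA)
Entry: S -> bcA


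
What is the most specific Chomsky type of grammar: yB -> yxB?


LHS has context (more than one symbol) and |LHS| ≤ |RHS|
Classification: Type 1 (Context-Sensitive)


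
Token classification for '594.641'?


Pattern: digits with a decimal point
Type: FLOAT_LITERAL


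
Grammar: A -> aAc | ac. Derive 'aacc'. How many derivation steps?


Derivation: A => aAc => aacc
Steps: 2


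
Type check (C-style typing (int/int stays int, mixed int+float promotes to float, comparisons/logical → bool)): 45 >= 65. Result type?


Operand types: int >= int
Rule: comparison yields bool
Result type: bool


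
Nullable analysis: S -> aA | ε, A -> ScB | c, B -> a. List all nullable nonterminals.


A nonterminal is nullable iff some alternative derives ε (directly, or every symbol in it is nullable)
Nullable: {S}


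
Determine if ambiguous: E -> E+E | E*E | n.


'n+n*n' has two parse trees (no precedence encoded between + and *)
Ambiguous


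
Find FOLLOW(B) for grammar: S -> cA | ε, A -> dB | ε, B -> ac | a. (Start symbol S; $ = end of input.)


$ ∈ FOLLOW(S). For each A -> αBβ: add FIRST(β)\{ε} to FOLLOW(B); if β nullable, add FOLLOW(A).
FOLLOW(B) = {$}


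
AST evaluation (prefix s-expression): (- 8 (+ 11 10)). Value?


Evaluate inner: (+ 11 10) = 21
Evaluate root: (- 8 21) = -13
Result: -13


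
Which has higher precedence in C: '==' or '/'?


'/' is multiplicative (level 10); '==' is equality (level 6)
Higher level binds tighter
'/' has higher precedence than '=='


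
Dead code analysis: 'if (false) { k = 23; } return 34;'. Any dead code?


condition is constant false, so the whole block is unreachable
Dead: 'if (false) { k = 23; }'


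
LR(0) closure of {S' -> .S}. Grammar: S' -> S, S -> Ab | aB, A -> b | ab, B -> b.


Start: S' -> .S
For each item with dot before a nonterminal B, add B -> .γ for every B-production
Closure: [S' -> .S, S -> .Ab, S -> .aB, A -> .b, A -> .ab]


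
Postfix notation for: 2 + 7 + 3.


Left to right (same or higher precedence on left)
Postfix: 2 7 + 3 +


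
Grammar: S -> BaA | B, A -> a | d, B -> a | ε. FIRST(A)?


Per alternative of A: FIRST(a) = {a}; FIRST(d) = {d}
FIRST(A) = {a, d}


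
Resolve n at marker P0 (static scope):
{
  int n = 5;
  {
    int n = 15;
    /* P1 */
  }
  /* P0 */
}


n declared in the same block as P0
n = 5


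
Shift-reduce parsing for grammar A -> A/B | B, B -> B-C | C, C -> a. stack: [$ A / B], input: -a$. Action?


'-' can extend B; shift to build B -> B-C
Action: shift


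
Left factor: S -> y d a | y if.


Common prefix: 'y'
Factored: S -> y S', S' -> d a | if


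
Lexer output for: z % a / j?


Scan left to right, longest-match per lexeme
Tokens: ID(z), OP(%), ID(a), OP(/), ID(j)


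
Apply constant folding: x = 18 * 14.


18 * 14 = 252 at compile time
Optimized: x = 252


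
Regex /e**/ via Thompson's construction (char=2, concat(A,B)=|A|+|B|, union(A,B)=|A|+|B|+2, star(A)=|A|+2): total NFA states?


Syntax tree has 1 char leaf(s), 0 union(s), 2 star(s)
chars contribute 1×2 = 2; each union adds +2; each star adds +2
Total: 2 + 0 + 4 = 6 states


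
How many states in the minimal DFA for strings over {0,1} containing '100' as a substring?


KMP-style automaton: 3 progress states + 1 absorbing accept = 4
Minimal DFA: 4 states


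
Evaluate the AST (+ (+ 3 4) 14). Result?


Evaluate inner: (+ 3 4) = 7
Evaluate root: (+ 7 14) = 21
Result: 21


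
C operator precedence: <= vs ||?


'<=' is relational (level 7); '||' is logical OR (level 1)
Higher level binds tighter
'<=' has higher precedence than '||'


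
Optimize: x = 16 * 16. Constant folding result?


16 * 16 = 256 at compile time
Optimized: x = 256


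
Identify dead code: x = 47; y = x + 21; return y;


x is read by y's definition; y is returned
No dead code


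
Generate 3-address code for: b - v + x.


Break into single-operator statements:
t1 = b - v
t2 = t1 + x


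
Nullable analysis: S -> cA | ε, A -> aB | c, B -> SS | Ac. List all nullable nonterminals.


A nonterminal is nullable iff some alternative derives ε (directly, or every symbol in it is nullable)
Nullable: {B, S}


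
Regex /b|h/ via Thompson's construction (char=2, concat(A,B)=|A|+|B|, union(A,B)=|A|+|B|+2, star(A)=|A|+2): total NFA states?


Syntax tree has 2 char leaf(s), 1 union(s), 0 star(s)
chars contribute 2×2 = 4; each union adds +2; each star adds +2
Total: 4 + 2 + 0 = 6 states


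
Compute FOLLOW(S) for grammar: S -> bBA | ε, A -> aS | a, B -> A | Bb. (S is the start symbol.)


$ ∈ FOLLOW(S). For each A -> αBβ: add FIRST(β)\{ε} to FOLLOW(B); if β nullable, add FOLLOW(A).
FOLLOW(S) = {$, a, b}


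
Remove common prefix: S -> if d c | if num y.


Common prefix: 'if'
Factored: S -> if S', S' -> d c | num y


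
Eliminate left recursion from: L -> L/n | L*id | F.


Left-recursive alternatives: L/n, L*id; non-recursive: F
Introduce L': L -> FL', L' -> /nL' | *idL' | ε


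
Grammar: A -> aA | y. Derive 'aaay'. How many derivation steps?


Derivation: A => aA => aaA => aaaA => aaay
Steps: 4


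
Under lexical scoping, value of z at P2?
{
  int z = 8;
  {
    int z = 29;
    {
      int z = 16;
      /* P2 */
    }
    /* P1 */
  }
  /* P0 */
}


z declared in the same block as P2
z = 16


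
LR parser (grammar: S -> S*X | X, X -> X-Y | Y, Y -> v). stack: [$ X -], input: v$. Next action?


no handle; shift 'v'
Action: shift


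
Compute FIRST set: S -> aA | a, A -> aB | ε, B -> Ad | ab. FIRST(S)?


Per alternative of S: FIRST(aA) = {a}; FIRST(a) = {a}
FIRST(S) = {a}


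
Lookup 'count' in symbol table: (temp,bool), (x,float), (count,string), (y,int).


Lookup 'count' → type string


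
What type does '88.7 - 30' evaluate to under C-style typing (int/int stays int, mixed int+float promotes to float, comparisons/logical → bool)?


Operand types: float - int
Rule: mixed int/float promotes to float; int/int stays int
Result type: float


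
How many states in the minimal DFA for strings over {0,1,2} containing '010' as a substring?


KMP-style automaton: 3 progress states + 1 absorbing accept = 4
Minimal DFA: 4 states


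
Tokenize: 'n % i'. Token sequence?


Scan left to right, longest-match per lexeme
Tokens: ID(n), OP(%), ID(i)


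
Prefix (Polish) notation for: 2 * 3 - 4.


left-to-right (same/higher precedence on left): tree is (- (* 2 3) 4)
Prefix: - * 2 3 4


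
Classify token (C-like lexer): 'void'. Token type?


Pattern: reserved word
Type: KEYWORD


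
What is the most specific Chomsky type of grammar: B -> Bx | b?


Left-linear: every RHS is a terminal or one nonterminal followed by a terminal
Classification: Type 3 (Regular)


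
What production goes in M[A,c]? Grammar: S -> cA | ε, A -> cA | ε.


For [A, c]: 'c' ∈ FIRST(cA)
Entry: A -> cA


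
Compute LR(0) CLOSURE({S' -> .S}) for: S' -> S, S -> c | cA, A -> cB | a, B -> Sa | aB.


Start: S' -> .S
For each item with dot before a nonterminal B, add B -> .γ for every B-production
Closure: [S' -> .S, S -> .c, S -> .cA]


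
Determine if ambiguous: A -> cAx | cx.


balanced c^n…x^n: each string has a unique parse
Unambiguous


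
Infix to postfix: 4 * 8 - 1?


Left to right (same or higher precedence on left)
Postfix: 4 8 * 1 -


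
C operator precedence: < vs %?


'%' is multiplicative (level 10); '<' is relational (level 7)
Higher level binds tighter
'%' has higher precedence than '<'


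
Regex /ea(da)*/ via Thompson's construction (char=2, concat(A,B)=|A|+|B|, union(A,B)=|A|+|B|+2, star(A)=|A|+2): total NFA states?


Syntax tree has 4 char leaf(s), 0 union(s), 1 star(s)
chars contribute 4×2 = 8; each union adds +2; each star adds +2
Total: 8 + 0 + 2 = 10 states


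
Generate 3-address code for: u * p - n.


Break into single-operator statements:
t1 = u * p
t2 = t1 - n


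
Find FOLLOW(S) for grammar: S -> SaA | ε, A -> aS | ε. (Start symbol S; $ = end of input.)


$ ∈ FOLLOW(S). For each A -> αBβ: add FIRST(β)\{ε} to FOLLOW(B); if β nullable, add FOLLOW(A).
FOLLOW(S) = {$, a}


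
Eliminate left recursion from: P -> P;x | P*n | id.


Left-recursive alternatives: P;x, P*n; non-recursive: id
Introduce P': P -> idP', P' -> ;xP' | *nP' | ε


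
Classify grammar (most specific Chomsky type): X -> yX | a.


Right-linear: every RHS is a terminal or a terminal followed by one nonterminal
Classification: Type 3 (Regular)


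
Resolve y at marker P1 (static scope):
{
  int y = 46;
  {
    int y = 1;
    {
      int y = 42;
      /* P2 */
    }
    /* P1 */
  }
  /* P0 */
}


y declared in the same block as P1
y = 1


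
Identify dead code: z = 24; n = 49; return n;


z is assigned but never read
Dead: 'z = 24'


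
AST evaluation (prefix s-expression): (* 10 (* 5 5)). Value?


Evaluate inner: (* 5 5) = 25
Evaluate root: (* 10 25) = 250
Result: 250


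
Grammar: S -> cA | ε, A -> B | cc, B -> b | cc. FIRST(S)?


Per alternative of S: FIRST(cA) = {c}; FIRST(ε) = {ε}
FIRST(S) = {c, ε}


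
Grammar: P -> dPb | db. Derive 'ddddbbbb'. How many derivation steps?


Derivation: P => dPb => ddPbb => dddPbbb => ddddbbbb
Steps: 4


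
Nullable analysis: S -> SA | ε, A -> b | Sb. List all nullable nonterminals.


A nonterminal is nullable iff some alternative derives ε (directly, or every symbol in it is nullable)
Nullable: {S}


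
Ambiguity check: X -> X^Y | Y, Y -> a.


precedence layered via separate nonterminal Y: deterministic
Unambiguous


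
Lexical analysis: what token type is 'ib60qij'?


Pattern: letter/underscore followed by alphanumerics, not a keyword
Type: IDENTIFIER


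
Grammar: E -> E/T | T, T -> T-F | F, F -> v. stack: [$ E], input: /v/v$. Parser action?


shift '/' to continue E -> E/T
Action: shift


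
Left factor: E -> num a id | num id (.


Common prefix: 'num'
Factored: E -> num E', E' -> a id | id (


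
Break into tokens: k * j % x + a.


Scan left to right, longest-match per lexeme
Tokens: ID(k), OP(*), ID(j), OP(%), ID(x), OP(+), ID(a)


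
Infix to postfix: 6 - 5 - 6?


Left to right (same or higher precedence on left)
Postfix: 6 5 - 6 -


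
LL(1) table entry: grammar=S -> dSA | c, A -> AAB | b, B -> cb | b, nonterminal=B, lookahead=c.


For [B, c]: 'c' ∈ FIRST(cb)
Entry: B -> cb


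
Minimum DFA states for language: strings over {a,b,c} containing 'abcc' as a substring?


KMP-style automaton: 4 progress states + 1 absorbing accept = 5
Minimal DFA: 5 states
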